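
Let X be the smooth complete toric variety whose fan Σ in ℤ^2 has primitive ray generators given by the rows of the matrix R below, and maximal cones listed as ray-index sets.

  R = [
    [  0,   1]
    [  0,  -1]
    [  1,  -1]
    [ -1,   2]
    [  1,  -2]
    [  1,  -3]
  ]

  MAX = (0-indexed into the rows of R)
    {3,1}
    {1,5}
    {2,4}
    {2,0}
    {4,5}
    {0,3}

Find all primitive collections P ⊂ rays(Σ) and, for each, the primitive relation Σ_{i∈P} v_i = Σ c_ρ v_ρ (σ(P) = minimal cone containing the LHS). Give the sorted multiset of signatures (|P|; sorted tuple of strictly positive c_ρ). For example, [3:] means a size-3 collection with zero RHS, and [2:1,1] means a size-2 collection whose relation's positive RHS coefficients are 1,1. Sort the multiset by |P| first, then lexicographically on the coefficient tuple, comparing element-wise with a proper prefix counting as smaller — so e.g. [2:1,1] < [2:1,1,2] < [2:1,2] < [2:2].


|primitive collections| = 9. Relations:

  • {0,1}:  v_{0} + v_{1} = 0  so sig = [2:]
  • {3,4}:  v_{3} + v_{4} = 0  so sig = [2:]
  • {0,4}:  v_{0} + v_{4} = v_{2}  so sig = [2:1]
  • {0,5}:  v_{0} + v_{5} = v_{4}  so sig = [2:1]
  • {1,2}:  v_{1} + v_{2} = v_{4}  so sig = [2:1]
  • {1,4}:  v_{1} + v_{4} = v_{5}  so sig = [2:1]
  • {2,3}:  v_{2} + v_{3} = v_{0}  so sig = [2:1]
  • {3,5}:  v_{3} + v_{5} = v_{1}  so sig = [2:1]
  • {2,5}:  v_{2} + v_{5} = 2·v_{4}  so sig = [2:2]

Signatures (|P|; sorted positive RHS coefficients), sorted:
    |P|=2: 9 collections, coeffs (), (), (1), (1), (1), (1), (1), (1), (2)


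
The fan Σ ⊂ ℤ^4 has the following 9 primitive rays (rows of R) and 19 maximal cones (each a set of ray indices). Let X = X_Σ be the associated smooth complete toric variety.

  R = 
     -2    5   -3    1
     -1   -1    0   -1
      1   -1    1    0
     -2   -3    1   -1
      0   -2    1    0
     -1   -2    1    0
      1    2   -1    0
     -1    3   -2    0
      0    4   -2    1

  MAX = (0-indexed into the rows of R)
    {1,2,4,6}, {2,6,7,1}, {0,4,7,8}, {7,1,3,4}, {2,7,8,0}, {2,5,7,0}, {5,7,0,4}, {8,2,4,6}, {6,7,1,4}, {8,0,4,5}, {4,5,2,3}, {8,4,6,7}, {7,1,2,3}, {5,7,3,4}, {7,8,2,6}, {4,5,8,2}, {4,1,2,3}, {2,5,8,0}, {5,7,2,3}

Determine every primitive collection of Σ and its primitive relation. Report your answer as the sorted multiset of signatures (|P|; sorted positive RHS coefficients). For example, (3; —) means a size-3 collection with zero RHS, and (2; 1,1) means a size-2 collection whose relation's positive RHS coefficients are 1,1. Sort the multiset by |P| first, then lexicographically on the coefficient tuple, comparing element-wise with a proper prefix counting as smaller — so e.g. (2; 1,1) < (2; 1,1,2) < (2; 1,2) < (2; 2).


Σ has 11 primitive collections:

  P = {5,6}:  v_{5} + v_{6} = 0  ⇒ sig = (2; —)
  P = {1,5}:  v_{1} + v_{5} = v_{3}  ⇒ sig = (2; 1)
  P = {1,8}:  v_{1} + v_{8} = v_{7}  ⇒ sig = (2; 1)
  P = {3,6}:  v_{3} + v_{6} = v_{1}  ⇒ sig = (2; 1)
  P = {0,6}:  v_{0} + v_{6} = v_{7} + v_{8}  ⇒ sig = (2; 1,1)
  P = {3,8}:  v_{3} + v_{8} = v_{5} + v_{7}  ⇒ sig = (2; 1,1)
  P = {0,1}:  v_{0} + v_{1} = v_{5} + 2·v_{7}  ⇒ sig = (2; 1,2)
  P = {0,3}:  v_{0} + v_{3} = 2·v_{5} + 2·v_{7}  ⇒ sig = (2; 2,2)
  P = {2,4,7}:  v_{2} + v_{4} + v_{7} = 0  ⇒ sig = (3; —)
  P = {5,7,8}:  v_{5} + v_{7} + v_{8} = v_{0}  ⇒ sig = (3; 1)
  P = {0,2,4}:  v_{0} + v_{2} + v_{4} = v_{5} + v_{8}  ⇒ sig = (3; 1,1)

Sorted signature multiset PRS(X):
    |P|=2: 8 collections, coeffs (), (1), (1), (1), (1,1), (1,1), (1,2), (2,2)
    |P|=3: 3 collections, coeffs (), (1), (1,1)


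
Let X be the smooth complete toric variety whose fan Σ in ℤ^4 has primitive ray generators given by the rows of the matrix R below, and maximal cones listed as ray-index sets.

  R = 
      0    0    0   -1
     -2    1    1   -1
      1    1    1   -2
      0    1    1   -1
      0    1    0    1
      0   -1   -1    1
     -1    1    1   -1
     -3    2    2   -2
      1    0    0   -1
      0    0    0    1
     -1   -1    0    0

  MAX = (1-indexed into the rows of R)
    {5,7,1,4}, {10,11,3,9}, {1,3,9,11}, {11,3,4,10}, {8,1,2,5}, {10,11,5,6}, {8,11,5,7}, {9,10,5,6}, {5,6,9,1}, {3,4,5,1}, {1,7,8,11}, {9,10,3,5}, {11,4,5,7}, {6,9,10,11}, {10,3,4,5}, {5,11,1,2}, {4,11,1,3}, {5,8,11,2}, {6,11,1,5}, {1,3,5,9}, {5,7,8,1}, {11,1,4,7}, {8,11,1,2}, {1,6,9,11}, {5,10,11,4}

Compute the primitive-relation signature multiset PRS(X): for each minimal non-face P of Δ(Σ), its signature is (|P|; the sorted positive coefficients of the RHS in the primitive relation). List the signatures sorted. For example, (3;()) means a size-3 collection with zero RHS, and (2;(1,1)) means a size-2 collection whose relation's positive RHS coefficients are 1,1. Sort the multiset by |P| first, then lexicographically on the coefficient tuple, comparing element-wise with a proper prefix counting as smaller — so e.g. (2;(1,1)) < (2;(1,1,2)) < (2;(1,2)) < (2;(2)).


Δ(Σ) — 11 vertices, 24 min non-faces:

  {1,10}:  v_{1} + v_{10} = 0  so sig = (2;())
  {4,6}:  v_{4} + v_{6} = 0  so sig = (2;())
  {2,7}:  v_{2} + v_{7} = v_{8}  so sig = (2;(1))
  {3,6}:  v_{3} + v_{6} = v_{9}  so sig = (2;(1))
  {4,9}:  v_{4} + v_{9} = v_{3}  so sig = (2;(1))
  {2,9}:  v_{2} + v_{9} = v_{1} + v_{7}  so sig = (2;(1,1))
  {7,9}:  v_{7} + v_{9} = v_{1} + v_{4}  so sig = (2;(1,1))
  {2,3}:  v_{2} + v_{3} = v_{1} + v_{4} + v_{7}  so sig = (2;(1,1,1))
  {2,10}:  v_{2} + v_{10} = v_{5} + v_{7} + v_{11}  so sig = (2;(1,1,1))
  {6,7}:  v_{6} + v_{7} = v_{1} + v_{5} + v_{11}  so sig = (2;(1,1,1))
  {7,10}:  v_{7} + v_{10} = v_{4} + v_{5} + v_{11}  so sig = (2;(1,1,1))
  {6,8}:  v_{6} + v_{8} = v_{1} + v_{2} + v_{5} + v_{11}  so sig = (2;(1,1,1,1))
  {3,8}:  v_{3} + v_{8} = v_{1} + v_{4} + 2·v_{7}  so sig = (2;(1,1,2))
  {8,10}:  v_{8} + v_{10} = v_{5} + 2·v_{7} + v_{11}  so sig = (2;(1,1,2))
  {3,7}:  v_{3} + v_{7} = v_{1} + 2·v_{4}  so sig = (2;(1,2))
  {8,9}:  v_{8} + v_{9} = v_{1} + 2·v_{7}  so sig = (2;(1,2))
  {2,4}:  v_{2} + v_{4} = 2·v_{7}  so sig = (2;(2))
  {2,6}:  v_{2} + v_{6} = 2·v_{1} + 2·v_{5} + 2·v_{11}  so sig = (2;(2,2,2))
  {4,8}:  v_{4} + v_{8} = 3·v_{7}  so sig = (2;(3))
  {5,9,11}:  v_{5} + v_{9} + v_{11} = 0  so sig = (3;())
  {3,5,11}:  v_{3} + v_{5} + v_{11} = v_{4}  so sig = (3;(1))
  {1,4,5,11}:  v_{1} + v_{4} + v_{5} + v_{11} = v_{7}  so sig = (4;(1))
  {1,5,7,11}:  v_{1} + v_{5} + v_{7} + v_{11} = v_{2}  so sig = (4;(1))
  {1,5,8,11}:  v_{1} + v_{5} + v_{8} + v_{11} = 2·v_{2}  so sig = (4;(2))

Hence PRS(X_Σ) =
    |P|=2: 19 collections, coeffs (), (), (1), (1), (1), (1,1), (1,1), (1,1,1), (1,1,1), (1,1,1), (1,1,1), (1,1,1,1), (1,1,2), (1,1,2), (1,2), (1,2), (2), (2,2,2), (3)
    |P|=3: 2 collections, coeffs (), (1)
    |P|=4: 3 collections, coeffs (1), (1), (2)


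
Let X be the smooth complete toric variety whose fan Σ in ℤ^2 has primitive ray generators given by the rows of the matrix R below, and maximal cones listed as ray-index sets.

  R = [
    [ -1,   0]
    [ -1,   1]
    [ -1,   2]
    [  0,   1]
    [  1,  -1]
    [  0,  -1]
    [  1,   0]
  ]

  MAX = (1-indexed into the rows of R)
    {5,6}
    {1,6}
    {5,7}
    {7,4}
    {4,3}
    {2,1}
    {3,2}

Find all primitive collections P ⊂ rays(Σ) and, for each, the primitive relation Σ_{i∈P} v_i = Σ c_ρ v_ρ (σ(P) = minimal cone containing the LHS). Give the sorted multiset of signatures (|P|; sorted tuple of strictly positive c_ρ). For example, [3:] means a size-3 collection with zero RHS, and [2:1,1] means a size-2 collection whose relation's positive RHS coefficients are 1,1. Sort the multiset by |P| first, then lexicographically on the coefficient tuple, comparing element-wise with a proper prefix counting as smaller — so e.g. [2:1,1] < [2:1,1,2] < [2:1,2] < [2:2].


14 minimal non-faces of Δ(Σ) (on 7 rays):

  • {1,7}:  v_{1} + v_{7} = 0  ⟹  sig = [2:]
  • {2,5}:  v_{2} + v_{5} = 0  ⟹  sig = [2:]
  • {4,6}:  v_{4} + v_{6} = 0  ⟹  sig = [2:]
  • {1,4}:  v_{1} + v_{4} = v_{2}  ⟹  sig = [2:1]
  • {1,5}:  v_{1} + v_{5} = v_{6}  ⟹  sig = [2:1]
  • {2,4}:  v_{2} + v_{4} = v_{3}  ⟹  sig = [2:1]
  • {2,6}:  v_{2} + v_{6} = v_{1}  ⟹  sig = [2:1]
  • {2,7}:  v_{2} + v_{7} = v_{4}  ⟹  sig = [2:1]
  • {3,5}:  v_{3} + v_{5} = v_{4}  ⟹  sig = [2:1]
  • {3,6}:  v_{3} + v_{6} = v_{2}  ⟹  sig = [2:1]
  • {4,5}:  v_{4} + v_{5} = v_{7}  ⟹  sig = [2:1]
  • {6,7}:  v_{6} + v_{7} = v_{5}  ⟹  sig = [2:1]
  • {1,3}:  v_{1} + v_{3} = 2·v_{2}  ⟹  sig = [2:2]
  • {3,7}:  v_{3} + v_{7} = 2·v_{4}  ⟹  sig = [2:2]

Hence PRS(X_Σ) =
[[2:], [2:], [2:], [2:1], [2:1], [2:1], [2:1], [2:1], [2:1], [2:1], [2:1], [2:1], [2:2], [2:2]]


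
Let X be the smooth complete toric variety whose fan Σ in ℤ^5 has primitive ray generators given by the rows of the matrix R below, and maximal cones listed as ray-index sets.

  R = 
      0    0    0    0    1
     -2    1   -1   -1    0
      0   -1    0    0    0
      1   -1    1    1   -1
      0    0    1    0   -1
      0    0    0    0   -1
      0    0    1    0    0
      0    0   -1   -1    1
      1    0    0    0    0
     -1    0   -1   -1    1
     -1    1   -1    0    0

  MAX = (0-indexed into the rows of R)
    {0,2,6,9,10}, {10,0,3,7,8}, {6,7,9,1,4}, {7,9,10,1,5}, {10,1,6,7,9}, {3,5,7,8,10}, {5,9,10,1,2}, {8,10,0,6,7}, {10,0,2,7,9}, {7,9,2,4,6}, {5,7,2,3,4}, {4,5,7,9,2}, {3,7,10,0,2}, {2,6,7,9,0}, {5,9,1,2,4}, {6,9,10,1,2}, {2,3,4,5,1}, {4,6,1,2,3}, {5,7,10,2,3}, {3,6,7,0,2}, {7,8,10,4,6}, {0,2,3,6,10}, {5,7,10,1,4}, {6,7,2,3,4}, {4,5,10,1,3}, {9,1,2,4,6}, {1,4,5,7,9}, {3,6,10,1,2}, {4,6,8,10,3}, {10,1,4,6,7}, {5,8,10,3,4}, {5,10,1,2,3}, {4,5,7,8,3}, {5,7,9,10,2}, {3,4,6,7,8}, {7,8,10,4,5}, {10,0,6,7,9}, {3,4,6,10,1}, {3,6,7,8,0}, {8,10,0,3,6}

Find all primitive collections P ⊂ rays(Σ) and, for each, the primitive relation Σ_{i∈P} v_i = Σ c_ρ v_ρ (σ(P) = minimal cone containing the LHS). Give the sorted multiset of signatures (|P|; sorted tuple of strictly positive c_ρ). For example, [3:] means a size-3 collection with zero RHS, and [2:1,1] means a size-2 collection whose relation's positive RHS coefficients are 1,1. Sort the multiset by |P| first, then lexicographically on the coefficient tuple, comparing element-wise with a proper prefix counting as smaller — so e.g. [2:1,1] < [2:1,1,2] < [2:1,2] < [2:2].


|primitive collections| = 15. Relations:

  {0,5}:  v_{0} + v_{5} = 0 — sig = [2:]
  {0,4}:  v_{0} + v_{4} = v_{6} — sig = [2:1]
  {3,9}:  v_{3} + v_{9} = v_{2} — sig = [2:1]
  {5,6}:  v_{5} + v_{6} = v_{4} — sig = [2:1]
  {8,9}:  v_{8} + v_{9} = v_{7} — sig = [2:1]
  {2,8}:  v_{2} + v_{8} = v_{3} + v_{7} — sig = [2:1,1]
  {0,1}:  v_{0} + v_{1} = v_{6} + v_{9} + v_{10} — sig = [2:1,1,1]
  {1,8}:  v_{1} + v_{8} = v_{4} + v_{7} + v_{10} — sig = [2:1,1,1]
  {4,9,10}:  v_{4} + v_{9} + v_{10} = v_{1} — sig = [3:1]
  {1,3,7}:  v_{1} + v_{3} + v_{7} = v_{5} + v_{9} — sig = [3:1,1]
  {2,4,10}:  v_{2} + v_{4} + v_{10} = v_{1} + v_{3} — sig = [3:1,1]
  {1,2,7}:  v_{1} + v_{2} + v_{7} = v_{5} + 2·v_{9} — sig = [3:1,2]
  {3,6,7,10}:  v_{3} + v_{6} + v_{7} + v_{10} = 0 — sig = [4:]
  {2,6,7,10}:  v_{2} + v_{6} + v_{7} + v_{10} = v_{9} — sig = [4:1]
  {3,4,7,10}:  v_{3} + v_{4} + v_{7} + v_{10} = v_{5} — sig = [4:1]

Hence PRS(X_Σ) =
{ [2:],  [2:1] ×4,  [2:1,1],  [2:1,1,1] ×2,  [3:1],  [3:1,1] ×2,  [3:1,2],  [4:],  [4:1] ×2 }


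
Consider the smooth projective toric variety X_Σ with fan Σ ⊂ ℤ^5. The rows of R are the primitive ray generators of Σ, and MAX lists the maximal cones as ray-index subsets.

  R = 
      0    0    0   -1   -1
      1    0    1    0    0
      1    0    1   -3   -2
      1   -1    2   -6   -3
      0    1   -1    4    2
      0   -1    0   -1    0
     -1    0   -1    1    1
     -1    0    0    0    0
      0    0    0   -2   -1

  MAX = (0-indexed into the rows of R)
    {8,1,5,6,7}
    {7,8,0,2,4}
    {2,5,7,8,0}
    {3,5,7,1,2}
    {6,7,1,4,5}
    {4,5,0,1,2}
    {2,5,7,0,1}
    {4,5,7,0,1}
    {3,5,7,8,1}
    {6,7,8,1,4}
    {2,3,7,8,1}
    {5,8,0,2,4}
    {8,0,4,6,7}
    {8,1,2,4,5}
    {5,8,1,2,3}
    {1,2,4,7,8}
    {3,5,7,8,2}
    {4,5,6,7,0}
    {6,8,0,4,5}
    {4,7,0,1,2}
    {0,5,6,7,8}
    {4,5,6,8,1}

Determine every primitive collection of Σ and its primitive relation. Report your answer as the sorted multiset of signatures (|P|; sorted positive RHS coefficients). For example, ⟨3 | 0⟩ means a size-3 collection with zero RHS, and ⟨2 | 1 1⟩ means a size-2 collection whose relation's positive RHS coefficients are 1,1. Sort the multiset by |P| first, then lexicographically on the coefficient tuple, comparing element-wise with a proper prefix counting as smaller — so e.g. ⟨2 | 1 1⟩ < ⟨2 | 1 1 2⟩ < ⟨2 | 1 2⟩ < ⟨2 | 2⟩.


Primitive collections (9):

  • {2,6}:  v_{2} + v_{6} = v_{8}  →  sig = ⟨2 | 1⟩
  • {3,4}:  v_{3} + v_{4} = v_{1} + v_{8}  →  sig = ⟨2 | 1 1⟩
  • {3,6}:  v_{3} + v_{6} = v_{1} + v_{5} + v_{7} + 2·v_{8}  →  sig = ⟨2 | 1 1 1 2⟩
  • {0,3}:  v_{0} + v_{3} = 2·v_{2} + v_{5} + v_{7}  →  sig = ⟨2 | 1 1 2⟩
  • {0,1,6}:  v_{0} + v_{1} + v_{6} = 0  →  sig = ⟨3 | 0⟩
  • {0,1,8}:  v_{0} + v_{1} + v_{8} = v_{2}  →  sig = ⟨3 | 1⟩
  • {2,4,5,7}:  v_{2} + v_{4} + v_{5} + v_{7} = 0  →  sig = ⟨4 | 0⟩
  • {4,5,7,8}:  v_{4} + v_{5} + v_{7} + v_{8} = v_{6}  →  sig = ⟨4 | 1⟩
  • {1,2,5,7,8}:  v_{1} + v_{2} + v_{5} + v_{7} + v_{8} = v_{3}  →  sig = ⟨5 | 1⟩

Hence PRS(X_Σ) =
    ⟨2 | 1⟩
    ⟨2 | 1 1⟩
    ⟨2 | 1 1 1 2⟩
    ⟨2 | 1 1 2⟩
    ⟨3 | 0⟩
    ⟨3 | 1⟩
    ⟨4 | 0⟩
    ⟨4 | 1⟩
    ⟨5 | 1⟩


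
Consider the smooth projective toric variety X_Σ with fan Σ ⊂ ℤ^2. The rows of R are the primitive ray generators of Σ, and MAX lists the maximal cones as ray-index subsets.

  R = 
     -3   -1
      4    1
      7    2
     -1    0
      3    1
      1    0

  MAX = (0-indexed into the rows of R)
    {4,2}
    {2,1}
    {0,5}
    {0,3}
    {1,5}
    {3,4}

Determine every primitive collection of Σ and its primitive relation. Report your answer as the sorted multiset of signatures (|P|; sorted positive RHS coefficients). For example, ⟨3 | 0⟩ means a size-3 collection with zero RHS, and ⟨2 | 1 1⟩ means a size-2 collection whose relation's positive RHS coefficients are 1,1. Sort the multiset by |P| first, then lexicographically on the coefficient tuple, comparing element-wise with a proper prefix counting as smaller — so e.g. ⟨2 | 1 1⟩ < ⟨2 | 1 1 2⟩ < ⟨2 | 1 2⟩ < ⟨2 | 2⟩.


9 minimal non-faces of Δ(Σ) (on 6 rays):

  • {0,4}:  v_{0} + v_{4} = 0  ⟹  sig = ⟨2 | 0⟩
  • {3,5}:  v_{3} + v_{5} = 0  ⟹  sig = ⟨2 | 0⟩
  • {0,1}:  v_{0} + v_{1} = v_{5}  ⟹  sig = ⟨2 | 1⟩
  • {0,2}:  v_{0} + v_{2} = v_{1}  ⟹  sig = ⟨2 | 1⟩
  • {1,3}:  v_{1} + v_{3} = v_{4}  ⟹  sig = ⟨2 | 1⟩
  • {1,4}:  v_{1} + v_{4} = v_{2}  ⟹  sig = ⟨2 | 1⟩
  • {4,5}:  v_{4} + v_{5} = v_{1}  ⟹  sig = ⟨2 | 1⟩
  • {2,3}:  v_{2} + v_{3} = 2·v_{4}  ⟹  sig = ⟨2 | 2⟩
  • {2,5}:  v_{2} + v_{5} = 2·v_{1}  ⟹  sig = ⟨2 | 2⟩

Sorted signature multiset PRS(X):
    ⟨2 | 0⟩
    ⟨2 | 0⟩
    ⟨2 | 1⟩
    ⟨2 | 1⟩
    ⟨2 | 1⟩
    ⟨2 | 1⟩
    ⟨2 | 1⟩
    ⟨2 | 2⟩
    ⟨2 | 2⟩


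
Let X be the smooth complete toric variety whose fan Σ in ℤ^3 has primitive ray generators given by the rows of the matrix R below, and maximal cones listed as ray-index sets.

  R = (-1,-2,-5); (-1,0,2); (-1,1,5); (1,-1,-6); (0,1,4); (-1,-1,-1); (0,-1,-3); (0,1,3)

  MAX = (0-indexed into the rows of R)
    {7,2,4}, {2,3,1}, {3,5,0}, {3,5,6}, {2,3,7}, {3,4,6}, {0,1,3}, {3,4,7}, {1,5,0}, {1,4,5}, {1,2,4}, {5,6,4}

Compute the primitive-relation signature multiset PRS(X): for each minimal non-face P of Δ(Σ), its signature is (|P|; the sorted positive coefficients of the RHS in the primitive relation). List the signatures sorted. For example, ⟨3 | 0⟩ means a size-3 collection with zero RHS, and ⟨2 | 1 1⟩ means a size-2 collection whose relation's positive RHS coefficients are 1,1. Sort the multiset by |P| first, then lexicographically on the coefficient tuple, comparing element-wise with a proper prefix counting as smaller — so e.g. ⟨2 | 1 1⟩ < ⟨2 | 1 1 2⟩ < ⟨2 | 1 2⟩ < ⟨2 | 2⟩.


Primitive collections (14):

  P={6,7}:  v_{6} + v_{7} = 0 — sig = ⟨2 | 0⟩
  P={0,4}:  v_{0} + v_{4} = v_{5} — sig = ⟨2 | 1⟩
  P={1,6}:  v_{1} + v_{6} = v_{5} — sig = ⟨2 | 1⟩
  P={1,7}:  v_{1} + v_{7} = v_{2} — sig = ⟨2 | 1⟩
  P={2,6}:  v_{2} + v_{6} = v_{1} — sig = ⟨2 | 1⟩
  P={5,7}:  v_{5} + v_{7} = v_{1} — sig = ⟨2 | 1⟩
  P={0,6}:  v_{0} + v_{6} = v_{3} + 2·v_{5} — sig = ⟨2 | 1 2⟩
  P={0,7}:  v_{0} + v_{7} = 2·v_{1} + v_{3} — sig = ⟨2 | 1 2⟩
  P={0,2}:  v_{0} + v_{2} = 3·v_{1} + v_{3} — sig = ⟨2 | 1 3⟩
  P={2,5}:  v_{2} + v_{5} = 2·v_{1} — sig = ⟨2 | 2⟩
  P={1,3,4}:  v_{1} + v_{3} + v_{4} = 0 — sig = ⟨3 | 0⟩
  P={1,3,5}:  v_{1} + v_{3} + v_{5} = v_{0} — sig = ⟨3 | 1⟩
  P={2,3,4}:  v_{2} + v_{3} + v_{4} = v_{7} — sig = ⟨3 | 1⟩
  P={3,4,5}:  v_{3} + v_{4} + v_{5} = v_{6} — sig = ⟨3 | 1⟩

Signatures (|P|; sorted positive RHS coefficients), sorted:
    ⟨2 | 0⟩
    ⟨2 | 1⟩
    ⟨2 | 1⟩
    ⟨2 | 1⟩
    ⟨2 | 1⟩
    ⟨2 | 1⟩
    ⟨2 | 1 2⟩
    ⟨2 | 1 2⟩
    ⟨2 | 1 3⟩
    ⟨2 | 2⟩
    ⟨3 | 0⟩
    ⟨3 | 1⟩
    ⟨3 | 1⟩
    ⟨3 | 1⟩


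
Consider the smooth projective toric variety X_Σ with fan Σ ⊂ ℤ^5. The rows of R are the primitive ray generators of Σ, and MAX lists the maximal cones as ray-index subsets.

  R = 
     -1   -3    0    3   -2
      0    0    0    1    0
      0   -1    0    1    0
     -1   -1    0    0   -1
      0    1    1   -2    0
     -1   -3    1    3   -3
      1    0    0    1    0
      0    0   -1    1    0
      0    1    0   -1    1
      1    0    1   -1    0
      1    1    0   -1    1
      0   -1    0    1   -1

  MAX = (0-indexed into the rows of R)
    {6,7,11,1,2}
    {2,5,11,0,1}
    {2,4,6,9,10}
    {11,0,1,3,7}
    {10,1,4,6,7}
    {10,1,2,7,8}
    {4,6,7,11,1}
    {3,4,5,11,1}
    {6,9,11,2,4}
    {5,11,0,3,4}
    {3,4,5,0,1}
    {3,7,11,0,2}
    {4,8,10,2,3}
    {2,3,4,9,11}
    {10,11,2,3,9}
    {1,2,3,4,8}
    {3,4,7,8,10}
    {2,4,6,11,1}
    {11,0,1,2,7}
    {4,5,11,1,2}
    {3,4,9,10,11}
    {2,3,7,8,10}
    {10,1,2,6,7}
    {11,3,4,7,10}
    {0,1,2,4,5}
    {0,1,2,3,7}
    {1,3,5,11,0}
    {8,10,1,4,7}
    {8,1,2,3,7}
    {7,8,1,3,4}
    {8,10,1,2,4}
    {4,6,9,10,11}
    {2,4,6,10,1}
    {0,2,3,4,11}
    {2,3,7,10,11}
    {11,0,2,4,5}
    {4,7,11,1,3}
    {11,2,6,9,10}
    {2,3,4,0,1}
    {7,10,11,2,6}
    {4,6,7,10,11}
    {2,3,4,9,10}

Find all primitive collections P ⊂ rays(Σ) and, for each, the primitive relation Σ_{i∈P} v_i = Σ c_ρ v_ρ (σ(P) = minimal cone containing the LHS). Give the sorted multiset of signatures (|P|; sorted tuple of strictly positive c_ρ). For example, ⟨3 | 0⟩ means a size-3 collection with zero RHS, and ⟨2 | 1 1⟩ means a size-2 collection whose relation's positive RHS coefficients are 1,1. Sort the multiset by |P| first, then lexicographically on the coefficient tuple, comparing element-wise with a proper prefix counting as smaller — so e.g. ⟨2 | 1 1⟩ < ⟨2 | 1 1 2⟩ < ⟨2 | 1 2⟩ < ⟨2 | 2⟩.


Δ(Σ) — 12 vertices, 23 min non-faces:

  P = {8,11}:  v_{8} + v_{11} = 0 — sig = ⟨2 | 0⟩
  P = {3,6}:  v_{3} + v_{6} = v_{11} — sig = ⟨2 | 1⟩
  P = {0,10}:  v_{0} + v_{10} = v_{2} + v_{11} — sig = ⟨2 | 1 1⟩
  P = {6,8}:  v_{6} + v_{8} = v_{1} + v_{10} — sig = ⟨2 | 1 1⟩
  P = {7,9}:  v_{7} + v_{9} = v_{10} + v_{11} — sig = ⟨2 | 1 1⟩
  P = {0,8}:  v_{0} + v_{8} = v_{1} + v_{2} + v_{3} — sig = ⟨2 | 1 1 1⟩
  P = {1,9}:  v_{1} + v_{9} = v_{2} + v_{4} + v_{6} — sig = ⟨2 | 1 1 1⟩
  P = {5,8}:  v_{5} + v_{8} = v_{0} + v_{1} + v_{4} — sig = ⟨2 | 1 1 1⟩
  P = {8,9}:  v_{8} + v_{9} = v_{2} + v_{4} + v_{10} — sig = ⟨2 | 1 1 1⟩
  P = {5,10}:  v_{5} + v_{10} = v_{1} + v_{2} + v_{4} + 2·v_{11} — sig = ⟨2 | 1 1 1 2⟩
  P = {0,6}:  v_{0} + v_{6} = v_{1} + v_{2} + 2·v_{11} — sig = ⟨2 | 1 1 2⟩
  P = {5,6}:  v_{5} + v_{6} = 2·v_{1} + v_{2} + v_{4} + 3·v_{11} — sig = ⟨2 | 1 1 2 3⟩
  P = {0,9}:  v_{0} + v_{9} = 2·v_{2} + v_{4} + 2·v_{11} — sig = ⟨2 | 1 2 2⟩
  P = {5,7}:  v_{5} + v_{7} = 2·v_{1} + v_{3} + 2·v_{11} — sig = ⟨2 | 1 2 2⟩
  P = {5,9}:  v_{5} + v_{9} = v_{1} + 2·v_{2} + 2·v_{4} + 3·v_{11} — sig = ⟨2 | 1 2 2 3⟩
  P = {1,3,10}:  v_{1} + v_{3} + v_{10} = 0 — sig = ⟨3 | 0⟩
  P = {2,4,7}:  v_{2} + v_{4} + v_{7} = 0 — sig = ⟨3 | 0⟩
  P = {1,10,11}:  v_{1} + v_{10} + v_{11} = v_{6} — sig = ⟨3 | 1⟩
  P = {0,4,7}:  v_{0} + v_{4} + v_{7} = v_{1} + v_{3} + v_{11} — sig = ⟨3 | 1 1 1⟩
  P = {2,3,5}:  v_{2} + v_{3} + v_{5} = 2·v_{0} + v_{4} — sig = ⟨3 | 1 2⟩
  P = {0,1,4,11}:  v_{0} + v_{1} + v_{4} + v_{11} = v_{5} — sig = ⟨4 | 1⟩
  P = {1,2,3,11}:  v_{1} + v_{2} + v_{3} + v_{11} = v_{0} — sig = ⟨4 | 1⟩
  P = {2,4,10,11}:  v_{2} + v_{4} + v_{10} + v_{11} = v_{9} — sig = ⟨4 | 1⟩

Signatures (|P|; sorted positive RHS coefficients), sorted:
    |P|=2: 15 collections, coeffs (), (1), (1,1), (1,1), (1,1), (1,1,1), (1,1,1), (1,1,1), (1,1,1), (1,1,1,2), (1,1,2), (1,1,2,3), (1,2,2), (1,2,2), (1,2,2,3)
    |P|=3: 5 collections, coeffs (), (), (1), (1,1,1), (1,2)
    |P|=4: 3 collections, coeffs (1), (1), (1)


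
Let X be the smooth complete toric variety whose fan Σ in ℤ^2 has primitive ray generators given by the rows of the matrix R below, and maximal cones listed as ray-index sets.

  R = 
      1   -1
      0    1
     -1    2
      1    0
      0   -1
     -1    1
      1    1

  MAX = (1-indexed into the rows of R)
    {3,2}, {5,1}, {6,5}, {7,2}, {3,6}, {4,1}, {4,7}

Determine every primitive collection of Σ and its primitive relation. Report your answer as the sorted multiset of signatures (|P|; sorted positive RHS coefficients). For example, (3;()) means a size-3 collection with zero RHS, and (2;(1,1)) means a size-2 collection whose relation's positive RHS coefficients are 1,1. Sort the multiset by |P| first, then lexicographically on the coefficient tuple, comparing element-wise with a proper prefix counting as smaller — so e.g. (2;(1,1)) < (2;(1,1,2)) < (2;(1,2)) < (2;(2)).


14 collections generate NE(X_Σ); each relation:

  {1,6}:  v_{1} + v_{6} = 0  ⟹  sig = (2;())
  {2,5}:  v_{2} + v_{5} = 0  ⟹  sig = (2;())
  {1,2}:  v_{1} + v_{2} = v_{4}  ⟹  sig = (2;(1))
  {1,3}:  v_{1} + v_{3} = v_{2}  ⟹  sig = (2;(1))
  {2,4}:  v_{2} + v_{4} = v_{7}  ⟹  sig = (2;(1))
  {2,6}:  v_{2} + v_{6} = v_{3}  ⟹  sig = (2;(1))
  {3,5}:  v_{3} + v_{5} = v_{6}  ⟹  sig = (2;(1))
  {4,5}:  v_{4} + v_{5} = v_{1}  ⟹  sig = (2;(1))
  {4,6}:  v_{4} + v_{6} = v_{2}  ⟹  sig = (2;(1))
  {5,7}:  v_{5} + v_{7} = v_{4}  ⟹  sig = (2;(1))
  {1,7}:  v_{1} + v_{7} = 2·v_{4}  ⟹  sig = (2;(2))
  {3,4}:  v_{3} + v_{4} = 2·v_{2}  ⟹  sig = (2;(2))
  {6,7}:  v_{6} + v_{7} = 2·v_{2}  ⟹  sig = (2;(2))
  {3,7}:  v_{3} + v_{7} = 3·v_{2}  ⟹  sig = (2;(3))

Signatures (|P|; sorted positive RHS coefficients), sorted:
    |P|=2: 14 collections, coeffs (), (), (1), (1), (1), (1), (1), (1), (1), (1), (2), (2), (2), (3)


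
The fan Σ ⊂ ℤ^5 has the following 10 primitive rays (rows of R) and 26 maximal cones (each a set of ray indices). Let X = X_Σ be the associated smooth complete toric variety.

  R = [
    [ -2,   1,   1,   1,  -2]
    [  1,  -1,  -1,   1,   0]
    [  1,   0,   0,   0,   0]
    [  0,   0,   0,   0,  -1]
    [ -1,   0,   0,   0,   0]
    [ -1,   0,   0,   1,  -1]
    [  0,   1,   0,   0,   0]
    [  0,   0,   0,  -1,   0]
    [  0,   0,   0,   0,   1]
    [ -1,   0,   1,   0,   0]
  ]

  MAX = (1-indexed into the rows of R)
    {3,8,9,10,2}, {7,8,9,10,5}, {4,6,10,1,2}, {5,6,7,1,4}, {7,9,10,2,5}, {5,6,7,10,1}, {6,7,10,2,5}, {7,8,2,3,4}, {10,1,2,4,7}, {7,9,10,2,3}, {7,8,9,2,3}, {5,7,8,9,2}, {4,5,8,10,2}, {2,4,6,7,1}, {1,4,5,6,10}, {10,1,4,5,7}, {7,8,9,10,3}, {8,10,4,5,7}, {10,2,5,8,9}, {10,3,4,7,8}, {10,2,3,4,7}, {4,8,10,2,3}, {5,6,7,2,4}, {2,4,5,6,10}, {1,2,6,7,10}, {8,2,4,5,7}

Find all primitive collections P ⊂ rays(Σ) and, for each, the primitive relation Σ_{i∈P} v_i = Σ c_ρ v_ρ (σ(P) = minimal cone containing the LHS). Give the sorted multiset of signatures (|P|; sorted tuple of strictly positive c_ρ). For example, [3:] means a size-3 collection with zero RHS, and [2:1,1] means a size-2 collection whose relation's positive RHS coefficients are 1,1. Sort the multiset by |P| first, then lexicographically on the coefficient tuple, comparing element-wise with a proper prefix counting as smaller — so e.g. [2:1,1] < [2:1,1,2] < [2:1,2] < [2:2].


Δ(Σ) — 10 vertices, 12 min non-faces:

  • {3,5}:  v_{3} + v_{5} = 0  →  sig = [2:]
  • {4,9}:  v_{4} + v_{9} = 0  →  sig = [2:]
  • {6,8}:  v_{6} + v_{8} = v_{4} + v_{5}  →  sig = [2:1,1]
  • {1,9}:  v_{1} + v_{9} = v_{6} + v_{7} + v_{10}  →  sig = [2:1,1,1]
  • {3,6}:  v_{3} + v_{6} = v_{2} + v_{4} + v_{7} + v_{10}  →  sig = [2:1,1,1,1]
  • {6,9}:  v_{6} + v_{9} = v_{2} + v_{5} + v_{7} + v_{10}  →  sig = [2:1,1,1,1]
  • {1,8}:  v_{1} + v_{8} = 2·v_{4} + v_{5} + v_{7} + v_{10}  →  sig = [2:1,1,1,2]
  • {1,3}:  v_{1} + v_{3} = v_{2} + 2·v_{4} + 2·v_{7} + 2·v_{10}  →  sig = [2:1,2,2,2]
  • {1,2,5}:  v_{1} + v_{2} + v_{5} = 2·v_{6}  →  sig = [3:2]
  • {2,7,8,10}:  v_{2} + v_{7} + v_{8} + v_{10} = 0  →  sig = [4:]
  • {4,6,7,10}:  v_{4} + v_{6} + v_{7} + v_{10} = v_{1}  →  sig = [4:1]
  • {2,4,5,7,10}:  v_{2} + v_{4} + v_{5} + v_{7} + v_{10} = v_{6}  →  sig = [5:1]

Sorted signature multiset PRS(X):
    [2:]
    [2:]
    [2:1,1]
    [2:1,1,1]
    [2:1,1,1,1]
    [2:1,1,1,1]
    [2:1,1,1,2]
    [2:1,2,2,2]
    [3:2]
    [4:]
    [4:1]
    [5:1]


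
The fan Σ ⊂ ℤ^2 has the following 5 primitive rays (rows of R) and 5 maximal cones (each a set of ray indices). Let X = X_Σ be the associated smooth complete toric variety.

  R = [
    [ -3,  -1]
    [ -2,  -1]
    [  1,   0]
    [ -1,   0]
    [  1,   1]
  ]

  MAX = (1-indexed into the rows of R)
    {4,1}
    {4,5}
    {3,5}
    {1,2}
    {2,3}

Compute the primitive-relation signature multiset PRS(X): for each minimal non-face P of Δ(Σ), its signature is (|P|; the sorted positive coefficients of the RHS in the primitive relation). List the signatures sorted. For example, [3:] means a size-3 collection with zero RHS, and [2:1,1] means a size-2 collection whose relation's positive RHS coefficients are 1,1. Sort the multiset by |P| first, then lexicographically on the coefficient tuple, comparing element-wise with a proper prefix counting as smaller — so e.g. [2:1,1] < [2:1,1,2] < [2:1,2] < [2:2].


|primitive collections| = 5. Relations:

  P = {3,4}:  v_{3} + v_{4} = 0 ; sig = [2:]
  P = {1,3}:  v_{1} + v_{3} = v_{2} ; sig = [2:1]
  P = {2,4}:  v_{2} + v_{4} = v_{1} ; sig = [2:1]
  P = {2,5}:  v_{2} + v_{5} = v_{4} ; sig = [2:1]
  P = {1,5}:  v_{1} + v_{5} = 2·v_{4} ; sig = [2:2]

Signatures (|P|; sorted positive RHS coefficients), sorted:
[[2:], [2:1], [2:1], [2:1], [2:2]]


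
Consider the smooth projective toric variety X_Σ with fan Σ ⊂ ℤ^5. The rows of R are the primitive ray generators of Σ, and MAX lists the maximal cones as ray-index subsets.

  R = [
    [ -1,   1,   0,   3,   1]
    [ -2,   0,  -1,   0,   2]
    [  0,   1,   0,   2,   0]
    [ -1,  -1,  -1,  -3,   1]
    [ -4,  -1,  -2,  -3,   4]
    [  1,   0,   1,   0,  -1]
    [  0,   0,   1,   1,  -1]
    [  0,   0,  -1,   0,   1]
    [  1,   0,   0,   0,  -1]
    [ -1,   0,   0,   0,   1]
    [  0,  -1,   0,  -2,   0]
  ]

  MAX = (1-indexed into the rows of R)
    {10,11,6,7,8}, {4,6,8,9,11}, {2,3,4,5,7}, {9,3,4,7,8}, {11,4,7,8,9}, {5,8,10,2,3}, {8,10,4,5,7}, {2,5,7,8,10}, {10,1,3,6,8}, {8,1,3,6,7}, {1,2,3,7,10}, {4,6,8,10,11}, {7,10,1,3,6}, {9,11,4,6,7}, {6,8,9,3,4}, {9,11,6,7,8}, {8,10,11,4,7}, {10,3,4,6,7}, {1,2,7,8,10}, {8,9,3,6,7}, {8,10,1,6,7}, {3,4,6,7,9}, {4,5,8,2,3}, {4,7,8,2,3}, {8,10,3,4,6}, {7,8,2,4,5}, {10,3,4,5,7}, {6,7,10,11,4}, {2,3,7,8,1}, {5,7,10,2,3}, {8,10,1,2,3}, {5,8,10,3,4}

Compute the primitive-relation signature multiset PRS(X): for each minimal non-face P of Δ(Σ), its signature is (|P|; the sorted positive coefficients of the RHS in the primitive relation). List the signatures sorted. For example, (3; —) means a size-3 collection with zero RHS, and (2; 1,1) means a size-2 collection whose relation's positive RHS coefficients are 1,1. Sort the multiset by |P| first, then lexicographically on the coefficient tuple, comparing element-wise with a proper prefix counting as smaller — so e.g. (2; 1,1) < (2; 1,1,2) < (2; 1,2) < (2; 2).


The 16 primitive collections of Σ (r=11, n=5):

  {3,11}:  v_{3} + v_{11} = 0 ; sig = (2; —)
  {9,10}:  v_{9} + v_{10} = 0 ; sig = (2; —)
  {1,4}:  v_{1} + v_{4} = v_{2} ; sig = (2; 1)
  {2,6}:  v_{2} + v_{6} = v_{10} ; sig = (2; 1)
  {5,9}:  v_{5} + v_{9} = v_{2} + v_{4} ; sig = (2; 1,1)
  {1,9}:  v_{1} + v_{9} = v_{3} + v_{7} + v_{8} ; sig = (2; 1,1,1)
  {1,11}:  v_{1} + v_{11} = v_{7} + v_{8} + v_{10} ; sig = (2; 1,1,1)
  {2,9}:  v_{2} + v_{9} = v_{3} + v_{4} + v_{7} + v_{8} ; sig = (2; 1,1,1,1)
  {2,11}:  v_{2} + v_{11} = v_{4} + v_{7} + v_{8} + v_{10} ; sig = (2; 1,1,1,1)
  {5,11}:  v_{5} + v_{11} = 2·v_{4} + v_{7} + v_{8} + 2·v_{10} ; sig = (2; 1,1,2,2)
  {1,5}:  v_{1} + v_{5} = 2·v_{2} + v_{10} ; sig = (2; 1,2)
  {5,6}:  v_{5} + v_{6} = v_{4} + 2·v_{10} ; sig = (2; 1,2)
  {2,4,10}:  v_{2} + v_{4} + v_{10} = v_{5} ; sig = (3; 1)
  {3,7,8,10}:  v_{3} + v_{7} + v_{8} + v_{10} = v_{1} ; sig = (4; 1)
  {4,6,7,8}:  v_{4} + v_{6} + v_{7} + v_{8} = v_{11} ; sig = (4; 1)
  {3,5,7,8}:  v_{3} + v_{5} + v_{7} + v_{8} = 2·v_{2} ; sig = (4; 2)

so the primitive-relation signature multiset is
[(2; —), (2; —), (2; 1), (2; 1), (2; 1,1), (2; 1,1,1), (2; 1,1,1), (2; 1,1,1,1), (2; 1,1,1,1), (2; 1,1,2,2), (2; 1,2), (2; 1,2), (3; 1), (4; 1), (4; 1), (4; 2)]


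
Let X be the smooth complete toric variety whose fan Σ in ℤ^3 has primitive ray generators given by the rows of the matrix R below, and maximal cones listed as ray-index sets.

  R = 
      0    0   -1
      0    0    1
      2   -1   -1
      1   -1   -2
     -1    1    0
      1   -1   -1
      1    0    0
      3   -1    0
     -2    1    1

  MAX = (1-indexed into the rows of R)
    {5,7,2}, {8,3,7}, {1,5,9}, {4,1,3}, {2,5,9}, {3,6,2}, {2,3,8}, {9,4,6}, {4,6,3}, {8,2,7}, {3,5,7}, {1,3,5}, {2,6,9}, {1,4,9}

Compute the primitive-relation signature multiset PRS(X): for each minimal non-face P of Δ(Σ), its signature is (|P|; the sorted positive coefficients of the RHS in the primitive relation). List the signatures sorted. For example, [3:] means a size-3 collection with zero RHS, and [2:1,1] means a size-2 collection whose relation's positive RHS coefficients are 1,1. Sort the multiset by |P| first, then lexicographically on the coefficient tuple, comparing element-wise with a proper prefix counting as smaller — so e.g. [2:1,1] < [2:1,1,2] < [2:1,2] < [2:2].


Σ has 17 primitive collections:

  P={1,2}:  v_{1} + v_{2} = 0  ⟹  sig = [2:]
  P={3,9}:  v_{3} + v_{9} = 0  ⟹  sig = [2:]
  P={1,6}:  v_{1} + v_{6} = v_{4}  ⟹  sig = [2:1]
  P={2,4}:  v_{2} + v_{4} = v_{6}  ⟹  sig = [2:1]
  P={5,6}:  v_{5} + v_{6} = v_{1}  ⟹  sig = [2:1]
  P={6,7}:  v_{6} + v_{7} = v_{3}  ⟹  sig = [2:1]
  P={1,7}:  v_{1} + v_{7} = v_{3} + v_{5}  ⟹  sig = [2:1,1]
  P={1,8}:  v_{1} + v_{8} = v_{3} + v_{7}  ⟹  sig = [2:1,1]
  P={4,7}:  v_{4} + v_{7} = v_{1} + v_{3}  ⟹  sig = [2:1,1]
  P={7,9}:  v_{7} + v_{9} = v_{2} + v_{5}  ⟹  sig = [2:1,1]
  P={8,9}:  v_{8} + v_{9} = v_{2} + v_{7}  ⟹  sig = [2:1,1]
  P={6,8}:  v_{6} + v_{8} = v_{2} + 2·v_{3}  ⟹  sig = [2:1,2]
  P={4,5}:  v_{4} + v_{5} = 2·v_{1}  ⟹  sig = [2:2]
  P={4,8}:  v_{4} + v_{8} = 2·v_{3}  ⟹  sig = [2:2]
  P={5,8}:  v_{5} + v_{8} = 2·v_{7}  ⟹  sig = [2:2]
  P={2,3,5}:  v_{2} + v_{3} + v_{5} = v_{7}  ⟹  sig = [3:1]
  P={2,3,7}:  v_{2} + v_{3} + v_{7} = v_{8}  ⟹  sig = [3:1]

Sorted signature multiset PRS(X):
[[2:], [2:], [2:1], [2:1], [2:1], [2:1], [2:1,1], [2:1,1], [2:1,1], [2:1,1], [2:1,1], [2:1,2], [2:2], [2:2], [2:2], [3:1], [3:1]]


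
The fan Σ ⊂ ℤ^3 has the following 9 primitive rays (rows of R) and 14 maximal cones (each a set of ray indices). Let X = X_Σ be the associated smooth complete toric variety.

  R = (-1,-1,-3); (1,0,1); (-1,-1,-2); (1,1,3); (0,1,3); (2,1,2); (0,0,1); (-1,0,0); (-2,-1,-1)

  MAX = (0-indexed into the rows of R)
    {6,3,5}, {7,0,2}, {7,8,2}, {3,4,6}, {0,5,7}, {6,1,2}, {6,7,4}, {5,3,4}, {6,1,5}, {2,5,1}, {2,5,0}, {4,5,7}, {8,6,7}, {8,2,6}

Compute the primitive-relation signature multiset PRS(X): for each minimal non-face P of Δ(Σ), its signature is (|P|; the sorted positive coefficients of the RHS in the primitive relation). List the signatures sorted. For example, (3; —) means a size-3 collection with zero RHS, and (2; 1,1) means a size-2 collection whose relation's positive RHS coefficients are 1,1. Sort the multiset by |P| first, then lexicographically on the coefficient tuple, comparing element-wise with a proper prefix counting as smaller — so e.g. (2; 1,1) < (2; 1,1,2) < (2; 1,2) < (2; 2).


Σ has 20 primitive collections:

  P={0,3}:  v_{0} + v_{3} = 0  so sig = (2; —)
  P={0,4}:  v_{0} + v_{4} = v_{7}  so sig = (2; 1)
  P={0,6}:  v_{0} + v_{6} = v_{2}  so sig = (2; 1)
  P={1,7}:  v_{1} + v_{7} = v_{6}  so sig = (2; 1)
  P={2,3}:  v_{2} + v_{3} = v_{6}  so sig = (2; 1)
  P={3,7}:  v_{3} + v_{7} = v_{4}  so sig = (2; 1)
  P={5,8}:  v_{5} + v_{8} = v_{6}  so sig = (2; 1)
  P={1,4}:  v_{1} + v_{4} = v_{3} + v_{6}  so sig = (2; 1,1)
  P={2,4}:  v_{2} + v_{4} = v_{6} + v_{7}  so sig = (2; 1,1)
  P={0,1}:  v_{0} + v_{1} = 2·v_{2} + v_{5}  so sig = (2; 1,2)
  P={0,8}:  v_{0} + v_{8} = 2·v_{2} + v_{7}  so sig = (2; 1,2)
  P={1,3}:  v_{1} + v_{3} = v_{5} + 2·v_{6}  so sig = (2; 1,2)
  P={1,8}:  v_{1} + v_{8} = v_{2} + 2·v_{6}  so sig = (2; 1,2)
  P={3,8}:  v_{3} + v_{8} = 2·v_{6} + v_{7}  so sig = (2; 1,2)
  P={4,8}:  v_{4} + v_{8} = 2·v_{6} + 2·v_{7}  so sig = (2; 2,2)
  P={2,5,7}:  v_{2} + v_{5} + v_{7} = 0  so sig = (3; —)
  P={2,5,6}:  v_{2} + v_{5} + v_{6} = v_{1}  so sig = (3; 1)
  P={2,6,7}:  v_{2} + v_{6} + v_{7} = v_{8}  so sig = (3; 1)
  P={5,6,7}:  v_{5} + v_{6} + v_{7} = v_{3}  so sig = (3; 1)
  P={4,5,6}:  v_{4} + v_{5} + v_{6} = 2·v_{3}  so sig = (3; 2)

Hence PRS(X_Σ) =
{ (2; —),  (2; 1) ×6,  (2; 1,1) ×2,  (2; 1,2) ×5,  (2; 2,2),  (3; —),  (3; 1) ×3,  (3; 2) }


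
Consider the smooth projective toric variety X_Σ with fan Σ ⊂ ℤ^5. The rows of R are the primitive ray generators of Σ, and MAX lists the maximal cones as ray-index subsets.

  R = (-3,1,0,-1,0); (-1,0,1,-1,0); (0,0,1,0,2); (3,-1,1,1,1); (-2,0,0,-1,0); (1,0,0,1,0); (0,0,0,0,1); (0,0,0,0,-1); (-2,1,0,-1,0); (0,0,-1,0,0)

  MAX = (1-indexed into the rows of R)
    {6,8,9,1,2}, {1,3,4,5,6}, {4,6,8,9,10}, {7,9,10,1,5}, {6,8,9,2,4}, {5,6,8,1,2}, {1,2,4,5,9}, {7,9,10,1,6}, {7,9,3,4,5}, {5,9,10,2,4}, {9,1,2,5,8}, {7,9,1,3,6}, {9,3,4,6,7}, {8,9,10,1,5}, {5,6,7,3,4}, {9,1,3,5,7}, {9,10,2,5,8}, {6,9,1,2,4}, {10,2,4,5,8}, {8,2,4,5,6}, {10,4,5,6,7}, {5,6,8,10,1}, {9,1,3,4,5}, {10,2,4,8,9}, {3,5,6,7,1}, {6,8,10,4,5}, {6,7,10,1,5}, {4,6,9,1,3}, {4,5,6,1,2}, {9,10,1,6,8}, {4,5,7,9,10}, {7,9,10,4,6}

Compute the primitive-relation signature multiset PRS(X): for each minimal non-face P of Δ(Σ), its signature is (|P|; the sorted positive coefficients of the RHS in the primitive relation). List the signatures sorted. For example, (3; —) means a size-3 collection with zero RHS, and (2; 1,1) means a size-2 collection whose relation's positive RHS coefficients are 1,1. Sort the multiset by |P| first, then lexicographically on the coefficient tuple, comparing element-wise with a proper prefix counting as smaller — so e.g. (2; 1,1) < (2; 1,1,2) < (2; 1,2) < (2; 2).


12 collections generate NE(X_Σ); each relation:

  P={7,8}:  v_{7} + v_{8} = 0 ; sig = (2; —)
  P={3,8}:  v_{3} + v_{8} = v_{1} + v_{4} ; sig = (2; 1,1)
  P={2,7}:  v_{2} + v_{7} = v_{4} + v_{5} + v_{9} ; sig = (2; 1,1,1)
  P={2,3}:  v_{2} + v_{3} = v_{1} + 2·v_{4} + v_{5} + v_{9} ; sig = (2; 1,1,1,2)
  P={3,10}:  v_{3} + v_{10} = 2·v_{7} ; sig = (2; 2)
  P={2,6,10}:  v_{2} + v_{6} + v_{10} = 0 ; sig = (3; —)
  P={1,4,7}:  v_{1} + v_{4} + v_{7} = v_{3} ; sig = (3; 1)
  P={1,4,10}:  v_{1} + v_{4} + v_{10} = v_{7} ; sig = (3; 1)
  P={5,6,9}:  v_{5} + v_{6} + v_{9} = v_{1} ; sig = (3; 1)
  P={1,2,10}:  v_{1} + v_{2} + v_{10} = v_{5} + v_{9} ; sig = (3; 1,1)
  P={1,4,8}:  v_{1} + v_{4} + v_{8} = v_{2} + v_{6} ; sig = (3; 1,1)
  P={4,5,8,9}:  v_{4} + v_{5} + v_{8} + v_{9} = v_{2} ; sig = (4; 1)

Signatures (|P|; sorted positive RHS coefficients), sorted:
    (2; —)
    (2; 1,1)
    (2; 1,1,1)
    (2; 1,1,1,2)
    (2; 2)
    (3; —)
    (3; 1)
    (3; 1)
    (3; 1)
    (3; 1,1)
    (3; 1,1)
    (4; 1)


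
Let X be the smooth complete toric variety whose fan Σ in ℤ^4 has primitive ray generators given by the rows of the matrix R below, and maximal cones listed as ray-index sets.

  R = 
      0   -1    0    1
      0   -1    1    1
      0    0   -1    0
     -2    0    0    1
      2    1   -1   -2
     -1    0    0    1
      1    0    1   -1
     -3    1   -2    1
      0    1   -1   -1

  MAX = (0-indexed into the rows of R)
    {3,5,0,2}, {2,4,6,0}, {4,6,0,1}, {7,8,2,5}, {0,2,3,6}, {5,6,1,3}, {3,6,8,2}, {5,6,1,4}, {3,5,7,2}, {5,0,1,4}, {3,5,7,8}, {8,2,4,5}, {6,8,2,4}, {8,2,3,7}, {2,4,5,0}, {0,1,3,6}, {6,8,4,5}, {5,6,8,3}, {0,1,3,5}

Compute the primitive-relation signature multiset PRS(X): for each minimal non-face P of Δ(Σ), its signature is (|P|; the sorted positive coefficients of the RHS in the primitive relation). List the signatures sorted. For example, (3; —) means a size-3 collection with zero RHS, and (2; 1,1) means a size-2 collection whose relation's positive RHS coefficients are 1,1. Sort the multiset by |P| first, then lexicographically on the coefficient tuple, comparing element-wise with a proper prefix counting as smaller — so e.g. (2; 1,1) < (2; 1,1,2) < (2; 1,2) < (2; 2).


Primitive collections (11):

  P = {1,8}:  v_{1} + v_{8} = 0 ; sig = (2; —)
  P = {0,8}:  v_{0} + v_{8} = v_{2} ; sig = (2; 1)
  P = {1,2}:  v_{1} + v_{2} = v_{0} ; sig = (2; 1)
  P = {3,4}:  v_{3} + v_{4} = v_{8} ; sig = (2; 1)
  P = {6,7}:  v_{6} + v_{7} = v_{3} + v_{8} ; sig = (2; 1,1)
  P = {1,7}:  v_{1} + v_{7} = v_{2} + v_{3} + v_{5} ; sig = (2; 1,1,1)
  P = {0,7}:  v_{0} + v_{7} = 2·v_{2} + v_{3} + v_{5} ; sig = (2; 1,1,2)
  P = {4,7}:  v_{4} + v_{7} = v_{2} + v_{5} + 2·v_{8} ; sig = (2; 1,1,2)
  P = {2,5,6}:  v_{2} + v_{5} + v_{6} = 0 ; sig = (3; —)
  P = {0,5,6}:  v_{0} + v_{5} + v_{6} = v_{1} ; sig = (3; 1)
  P = {2,3,5,8}:  v_{2} + v_{3} + v_{5} + v_{8} = v_{7} ; sig = (4; 1)

so the primitive-relation signature multiset is
    |P|=2: 8 collections, coeffs (), (1), (1), (1), (1,1), (1,1,1), (1,1,2), (1,1,2)
    |P|=3: 2 collections, coeffs (), (1)
    |P|=4: 1 collection, coeffs (1)


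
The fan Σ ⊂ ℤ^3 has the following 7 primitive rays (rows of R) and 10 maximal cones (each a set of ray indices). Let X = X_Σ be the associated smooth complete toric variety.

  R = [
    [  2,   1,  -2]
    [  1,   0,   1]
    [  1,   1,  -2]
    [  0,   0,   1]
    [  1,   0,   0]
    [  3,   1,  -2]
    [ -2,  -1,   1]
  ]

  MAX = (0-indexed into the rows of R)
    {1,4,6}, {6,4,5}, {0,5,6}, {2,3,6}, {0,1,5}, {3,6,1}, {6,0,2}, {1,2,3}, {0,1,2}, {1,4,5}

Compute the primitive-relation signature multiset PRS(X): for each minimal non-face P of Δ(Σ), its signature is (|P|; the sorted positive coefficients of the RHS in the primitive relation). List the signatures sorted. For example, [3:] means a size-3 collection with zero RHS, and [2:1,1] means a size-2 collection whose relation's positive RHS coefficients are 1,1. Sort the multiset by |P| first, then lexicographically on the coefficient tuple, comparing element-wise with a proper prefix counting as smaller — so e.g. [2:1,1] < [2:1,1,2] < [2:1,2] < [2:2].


Primitive collections (9):

  • {0,4}:  v_{0} + v_{4} = v_{5}  ⟹  sig = [2:1]
  • {2,4}:  v_{2} + v_{4} = v_{0}  ⟹  sig = [2:1]
  • {3,4}:  v_{3} + v_{4} = v_{1}  ⟹  sig = [2:1]
  • {0,3}:  v_{0} + v_{3} = v_{1} + v_{2}  ⟹  sig = [2:1,1]
  • {3,5}:  v_{3} + v_{5} = v_{0} + v_{1}  ⟹  sig = [2:1,1]
  • {2,5}:  v_{2} + v_{5} = 2·v_{0}  ⟹  sig = [2:2]
  • {1,2,6}:  v_{1} + v_{2} + v_{6} = 0  ⟹  sig = [3:]
  • {0,1,6}:  v_{0} + v_{1} + v_{6} = v_{4}  ⟹  sig = [3:1]
  • {1,5,6}:  v_{1} + v_{5} + v_{6} = 2·v_{4}  ⟹  sig = [3:2]

so the primitive-relation signature multiset is
    |P|=2: 6 collections, coeffs (1), (1), (1), (1,1), (1,1), (2)
    |P|=3: 3 collections, coeffs (), (1), (2)
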